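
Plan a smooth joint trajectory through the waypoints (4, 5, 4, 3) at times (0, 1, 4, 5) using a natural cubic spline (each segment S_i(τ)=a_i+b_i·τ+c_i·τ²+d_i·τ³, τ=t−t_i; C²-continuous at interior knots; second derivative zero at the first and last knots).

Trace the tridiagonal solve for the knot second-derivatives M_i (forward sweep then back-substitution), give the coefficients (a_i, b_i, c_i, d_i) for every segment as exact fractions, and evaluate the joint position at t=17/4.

Δ: Δ0=1, Δ1=-1/3, Δ2=-1
row 1: diag=8, rhs=-8; c'=3/8, d'=-1
row 2: denom=8−3·3/8=55/8; d'=(-4−3·-1)/(55/8)=-8/55
back: M2=-8/55
back: M1=-1−3/8·-8/55=-52/55
M: M0=0, M1=-52/55, M2=-8/55, M3=0
seg 0: a=4, c=M0/2=0, d=(M1−M0)/(6·1)=-26/165, b=Δ0−h0·(2M0+M1)/6=191/165
seg 1: a=5, c=M1/2=-26/55, d=(M2−M1)/(6·3)=2/45, b=Δ1−h1·(2M1+M2)/6=113/165
seg 2: a=4, c=M2/2=-4/55, d=(M3−M2)/(6·1)=4/165, b=Δ2−h2·(2M2+M3)/6=-157/165
t_q=17/4 → seg 2, τ=1/4; S=4+-157/165·τ+-4/55·τ²+4/165·τ³=3307/880

  seg 0: a=4 b=191/165 c=0 d=-26/165
  seg 1: a=5 b=113/165 c=-26/55 d=2/45
  seg 2: a=4 b=-157/165 c=-4/55 d=4/165
S(17/4) = 3307/880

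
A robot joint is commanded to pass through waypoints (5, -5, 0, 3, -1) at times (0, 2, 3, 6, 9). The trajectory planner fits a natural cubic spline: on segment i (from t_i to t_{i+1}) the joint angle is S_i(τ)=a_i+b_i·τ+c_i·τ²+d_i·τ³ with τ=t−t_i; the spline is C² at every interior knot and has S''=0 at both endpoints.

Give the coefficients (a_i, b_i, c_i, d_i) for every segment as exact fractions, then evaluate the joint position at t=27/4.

Δ: Δ0=-5, Δ1=5, Δ2=1, Δ3=-4/3
row 1: diag=6, rhs=60; c'=1/6, d'=10
row 2: denom=8−1·1/6=47/6; d'=(-24−1·10)/(47/6)=-204/47
row 3: denom=12−3·18/47=510/47; d'=(-14−3·-204/47)/(510/47)=-23/255
back: M3=-23/255
back: M2=-204/47−18/47·-23/255=-366/85
back: M1=10−1/6·-366/85=911/85
M: M0=0, M1=911/85, M2=-366/85, M3=-23/255, M4=0
seg 0: a=5, c=M0/2=0, d=(M1−M0)/(6·2)=911/1020, b=Δ0−h0·(2M0+M1)/6=-2186/255
seg 1: a=-5, c=M1/2=911/170, d=(M2−M1)/(6·1)=-1277/510, b=Δ1−h1·(2M1+M2)/6=547/255
seg 2: a=0, c=M2/2=-183/85, d=(M3−M2)/(6·3)=215/918, b=Δ2−h2·(2M2+M3)/6=2729/510
seg 3: a=3, c=M3/2=-23/510, d=(M4−M3)/(6·3)=23/4590, b=Δ3−h3·(2M3+M4)/6=-317/255
t_q=27/4 → seg 3, τ=3/4; S=3+-317/255·τ+-23/510·τ²+23/4590·τ³=22243/10880

  seg 0: a=5 b=-2186/255 c=0 d=911/1020
  seg 1: a=-5 b=547/255 c=911/170 d=-1277/510
  seg 2: a=0 b=2729/510 c=-183/85 d=215/918
  seg 3: a=3 b=-317/255 c=-23/510 d=23/4590
S(27/4) = 22243/10880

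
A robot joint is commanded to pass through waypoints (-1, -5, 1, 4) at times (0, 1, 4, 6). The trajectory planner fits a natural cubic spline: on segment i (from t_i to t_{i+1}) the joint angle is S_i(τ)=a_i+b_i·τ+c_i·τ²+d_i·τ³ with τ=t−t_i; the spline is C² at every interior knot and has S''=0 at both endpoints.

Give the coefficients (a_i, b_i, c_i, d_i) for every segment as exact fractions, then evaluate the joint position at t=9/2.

Δ: Δ0=-4, Δ1=2, Δ2=3/2
row 1: diag=8, rhs=36; c'=3/8, d'=9/2
row 2: denom=10−3·3/8=71/8; d'=(-3−3·9/2)/(71/8)=-132/71
back: M2=-132/71
back: M1=9/2−3/8·-132/71=369/71
M: M0=0, M1=369/71, M2=-132/71, M3=0
seg 0: a=-1, c=M0/2=0, d=(M1−M0)/(6·1)=123/142, b=Δ0−h0·(2M0+M1)/6=-691/142
seg 1: a=-5, c=M1/2=369/142, d=(M2−M1)/(6·3)=-167/426, b=Δ1−h1·(2M1+M2)/6=-161/71
seg 2: a=1, c=M2/2=-66/71, d=(M3−M2)/(6·2)=11/71, b=Δ2−h2·(2M2+M3)/6=389/142
t_q=9/2 → seg 2, τ=1/2; S=1+389/142·τ+-66/71·τ²+11/71·τ³=1225/568

  seg 0: a=-1 b=-691/142 c=0 d=123/142
  seg 1: a=-5 b=-161/71 c=369/142 d=-167/426
  seg 2: a=1 b=389/142 c=-66/71 d=11/71
S(9/2) = 1225/568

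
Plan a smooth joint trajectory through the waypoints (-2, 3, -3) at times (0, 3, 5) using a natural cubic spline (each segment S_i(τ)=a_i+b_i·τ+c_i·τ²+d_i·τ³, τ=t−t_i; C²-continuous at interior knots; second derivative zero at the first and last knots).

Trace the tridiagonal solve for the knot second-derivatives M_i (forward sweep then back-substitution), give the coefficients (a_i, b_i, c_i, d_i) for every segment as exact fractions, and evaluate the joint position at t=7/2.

Δ: Δ0=5/3, Δ1=-3
row 1: diag=10, rhs=-28; c'=1/5, d'=-14/5
back: M1=-14/5
M: M0=0, M1=-14/5, M2=0
seg 0: a=-2, c=M0/2=0, d=(M1−M0)/(6·3)=-7/45, b=Δ0−h0·(2M0+M1)/6=46/15
seg 1: a=3, c=M1/2=-7/5, d=(M2−M1)/(6·2)=7/30, b=Δ1−h1·(2M1+M2)/6=-17/15
t_q=7/2 → seg 1, τ=1/2; S=3+-17/15·τ+-7/5·τ²+7/30·τ³=169/80

  seg 0: a=-2 b=46/15 c=0 d=-7/45
  seg 1: a=3 b=-17/15 c=-7/5 d=7/30
S(7/2) = 169/80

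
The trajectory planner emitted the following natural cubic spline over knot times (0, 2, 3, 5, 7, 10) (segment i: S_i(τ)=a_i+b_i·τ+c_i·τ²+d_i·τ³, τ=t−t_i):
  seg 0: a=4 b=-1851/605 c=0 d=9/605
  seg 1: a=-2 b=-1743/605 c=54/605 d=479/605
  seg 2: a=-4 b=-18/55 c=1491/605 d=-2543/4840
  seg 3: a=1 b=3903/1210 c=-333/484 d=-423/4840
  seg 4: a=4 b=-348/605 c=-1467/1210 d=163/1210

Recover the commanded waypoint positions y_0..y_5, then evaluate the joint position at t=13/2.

y_0=4 y_1=-2 y_2=-4 y_3=1 y_4=4 y_5=-5
S(13/2) = 154703/38720

y_0 = S_0(0) = a_0 = 4
y_1 = S_1(0) = a_1 = -2
y_2 = S_2(0) = a_2 = -4
y_3 = S_3(0) = a_3 = 1
y_4 = S_4(0) = a_4 = 4
y_5 = S_4(3) = -5
t_q=13/2 is in segment 3 (τ=3/2); S_3(τ)=154703/38720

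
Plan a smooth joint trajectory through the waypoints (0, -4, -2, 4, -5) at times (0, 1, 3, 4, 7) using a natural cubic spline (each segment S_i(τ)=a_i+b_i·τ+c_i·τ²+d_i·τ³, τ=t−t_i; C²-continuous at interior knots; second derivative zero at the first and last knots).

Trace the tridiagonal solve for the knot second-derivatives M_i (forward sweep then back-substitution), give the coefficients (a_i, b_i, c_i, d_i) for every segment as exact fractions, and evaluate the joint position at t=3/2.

Δ: Δ0=-4, Δ1=1, Δ2=6, Δ3=-3
row 1: diag=6, rhs=30; c'=1/3, d'=5
row 2: denom=6−2·1/3=16/3; d'=(30−2·5)/(16/3)=15/4
row 3: denom=8−1·3/16=125/16; d'=(-54−1·15/4)/(125/16)=-924/125
back: M3=-924/125
back: M2=15/4−3/16·-924/125=642/125
back: M1=5−1/3·642/125=411/125
M: M0=0, M1=411/125, M2=642/125, M3=-924/125, M4=0
seg 0: a=0, c=M0/2=0, d=(M1−M0)/(6·1)=137/250, b=Δ0−h0·(2M0+M1)/6=-1137/250
seg 1: a=-4, c=M1/2=411/250, d=(M2−M1)/(6·2)=77/500, b=Δ1−h1·(2M1+M2)/6=-363/125
seg 2: a=-2, c=M2/2=321/125, d=(M3−M2)/(6·1)=-261/125, b=Δ2−h2·(2M2+M3)/6=138/25
seg 3: a=4, c=M3/2=-462/125, d=(M4−M3)/(6·3)=154/375, b=Δ3−h3·(2M3+M4)/6=549/125
t_q=3/2 → seg 1, τ=1/2; S=-4+-363/125·τ+411/250·τ²+77/500·τ³=-20087/4000

  seg 0: a=0 b=-1137/250 c=0 d=137/250
  seg 1: a=-4 b=-363/125 c=411/250 d=77/500
  seg 2: a=-2 b=138/25 c=321/125 d=-261/125
  seg 3: a=4 b=549/125 c=-462/125 d=154/375
S(3/2) = -20087/4000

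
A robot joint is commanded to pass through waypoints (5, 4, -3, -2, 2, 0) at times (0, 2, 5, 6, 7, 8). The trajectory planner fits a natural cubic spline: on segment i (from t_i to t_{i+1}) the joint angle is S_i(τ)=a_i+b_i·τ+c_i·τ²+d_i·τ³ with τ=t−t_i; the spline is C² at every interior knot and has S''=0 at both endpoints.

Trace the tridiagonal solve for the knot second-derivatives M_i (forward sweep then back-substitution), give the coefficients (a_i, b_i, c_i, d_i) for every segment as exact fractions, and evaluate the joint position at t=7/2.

  seg 0: a=5 b=629/6150 c=0 d=-463/3075
  seg 1: a=4 b=-10483/6150 c=-926/1025 d=4267/18450
  seg 2: a=-3 b=-2708/3075 c=483/410 d=4321/6150
  seg 3: a=-2 b=22037/6150 c=3368/1025 d=-3529/1230
  seg 4: a=2 b=4759/3075 c=-10909/2050 d=10909/6150
S(7/2) = 3133/16400

Δ: Δ0=-1/2, Δ1=-7/3, Δ2=1, Δ3=4, Δ4=-2
row 1: diag=10, rhs=-11; c'=3/10, d'=-11/10
row 2: denom=8−3·3/10=71/10; d'=(20−3·-11/10)/(71/10)=233/71
row 3: denom=4−1·10/71=274/71; d'=(18−1·233/71)/(274/71)=1045/274
row 4: denom=4−1·71/274=1025/274; d'=(-36−1·1045/274)/(1025/274)=-10909/1025
back: M4=-10909/1025
back: M3=1045/274−71/274·-10909/1025=6736/1025
back: M2=233/71−10/71·6736/1025=483/205
back: M1=-11/10−3/10·483/205=-1852/1025
M: M0=0, M1=-1852/1025, M2=483/205, M3=6736/1025, M4=-10909/1025, M5=0
seg 0: a=5, c=M0/2=0, d=(M1−M0)/(6·2)=-463/3075, b=Δ0−h0·(2M0+M1)/6=629/6150
seg 1: a=4, c=M1/2=-926/1025, d=(M2−M1)/(6·3)=4267/18450, b=Δ1−h1·(2M1+M2)/6=-10483/6150
seg 2: a=-3, c=M2/2=483/410, d=(M3−M2)/(6·1)=4321/6150, b=Δ2−h2·(2M2+M3)/6=-2708/3075
seg 3: a=-2, c=M3/2=3368/1025, d=(M4−M3)/(6·1)=-3529/1230, b=Δ3−h3·(2M3+M4)/6=22037/6150
seg 4: a=2, c=M4/2=-10909/2050, d=(M5−M4)/(6·1)=10909/6150, b=Δ4−h4·(2M4+M5)/6=4759/3075
t_q=7/2 → seg 1, τ=3/2; S=4+-10483/6150·τ+-926/1025·τ²+4267/18450·τ³=3133/16400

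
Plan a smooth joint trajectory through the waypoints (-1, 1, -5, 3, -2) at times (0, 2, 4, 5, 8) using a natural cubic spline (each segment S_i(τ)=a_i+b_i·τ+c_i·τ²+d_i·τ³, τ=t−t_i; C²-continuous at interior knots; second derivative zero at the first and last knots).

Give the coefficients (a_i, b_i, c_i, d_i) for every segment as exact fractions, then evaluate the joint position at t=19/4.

  seg 0: a=-1 b=833/258 c=0 d=-575/1032
  seg 1: a=1 b=-446/129 c=-575/172 d=1843/1032
  seg 2: a=-5 b=1187/258 c=317/43 d=-1025/258
  seg 3: a=3 b=958/129 c=-391/86 d=391/774
S(19/4) = 5071/5504

Δ: Δ0=1, Δ1=-3, Δ2=8, Δ3=-5/3
row 1: diag=8, rhs=-24; c'=1/4, d'=-3
row 2: denom=6−2·1/4=11/2; d'=(66−2·-3)/(11/2)=144/11
row 3: denom=8−1·2/11=86/11; d'=(-58−1·144/11)/(86/11)=-391/43
back: M3=-391/43
back: M2=144/11−2/11·-391/43=634/43
back: M1=-3−1/4·634/43=-575/86
M: M0=0, M1=-575/86, M2=634/43, M3=-391/43, M4=0
seg 0: a=-1, c=M0/2=0, d=(M1−M0)/(6·2)=-575/1032, b=Δ0−h0·(2M0+M1)/6=833/258
seg 1: a=1, c=M1/2=-575/172, d=(M2−M1)/(6·2)=1843/1032, b=Δ1−h1·(2M1+M2)/6=-446/129
seg 2: a=-5, c=M2/2=317/43, d=(M3−M2)/(6·1)=-1025/258, b=Δ2−h2·(2M2+M3)/6=1187/258
seg 3: a=3, c=M3/2=-391/86, d=(M4−M3)/(6·3)=391/774, b=Δ3−h3·(2M3+M4)/6=958/129
t_q=19/4 → seg 2, τ=3/4; S=-5+1187/258·τ+317/43·τ²+-1025/258·τ³=5071/5504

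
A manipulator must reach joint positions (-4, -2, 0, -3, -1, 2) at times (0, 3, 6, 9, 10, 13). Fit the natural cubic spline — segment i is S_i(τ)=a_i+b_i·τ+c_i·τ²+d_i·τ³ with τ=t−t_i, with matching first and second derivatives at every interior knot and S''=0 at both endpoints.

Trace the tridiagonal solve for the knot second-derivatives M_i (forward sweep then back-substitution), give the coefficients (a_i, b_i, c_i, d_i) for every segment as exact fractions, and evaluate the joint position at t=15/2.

  seg 0: a=-4 b=386/849 c=0 d=20/849
  seg 1: a=-2 b=926/849 c=60/283 d=-100/849
  seg 2: a=0 b=-694/849 c=-240/283 d=2005/7641
  seg 3: a=-3 b=1001/849 c=1285/849 d=-196/283
  seg 4: a=-1 b=1807/849 c=-479/849 d=479/7641
S(15/2) = -5091/2264

Δ: Δ0=2/3, Δ1=2/3, Δ2=-1, Δ3=2, Δ4=1
row 1: diag=12, rhs=0; c'=1/4, d'=0
row 2: denom=12−3·1/4=45/4; d'=(-10−3·0)/(45/4)=-8/9
row 3: denom=8−3·4/15=36/5; d'=(18−3·-8/9)/(36/5)=155/54
row 4: denom=8−1·5/36=283/36; d'=(-6−1·155/54)/(283/36)=-958/849
back: M4=-958/849
back: M3=155/54−5/36·-958/849=2570/849
back: M2=-8/9−4/15·2570/849=-480/283
back: M1=0−1/4·-480/283=120/283
M: M0=0, M1=120/283, M2=-480/283, M3=2570/849, M4=-958/849, M5=0
seg 0: a=-4, c=M0/2=0, d=(M1−M0)/(6·3)=20/849, b=Δ0−h0·(2M0+M1)/6=386/849
seg 1: a=-2, c=M1/2=60/283, d=(M2−M1)/(6·3)=-100/849, b=Δ1−h1·(2M1+M2)/6=926/849
seg 2: a=0, c=M2/2=-240/283, d=(M3−M2)/(6·3)=2005/7641, b=Δ2−h2·(2M2+M3)/6=-694/849
seg 3: a=-3, c=M3/2=1285/849, d=(M4−M3)/(6·1)=-196/283, b=Δ3−h3·(2M3+M4)/6=1001/849
seg 4: a=-1, c=M4/2=-479/849, d=(M5−M4)/(6·3)=479/7641, b=Δ4−h4·(2M4+M5)/6=1807/849
t_q=15/2 → seg 2, τ=3/2; S=0+-694/849·τ+-240/283·τ²+2005/7641·τ³=-5091/2264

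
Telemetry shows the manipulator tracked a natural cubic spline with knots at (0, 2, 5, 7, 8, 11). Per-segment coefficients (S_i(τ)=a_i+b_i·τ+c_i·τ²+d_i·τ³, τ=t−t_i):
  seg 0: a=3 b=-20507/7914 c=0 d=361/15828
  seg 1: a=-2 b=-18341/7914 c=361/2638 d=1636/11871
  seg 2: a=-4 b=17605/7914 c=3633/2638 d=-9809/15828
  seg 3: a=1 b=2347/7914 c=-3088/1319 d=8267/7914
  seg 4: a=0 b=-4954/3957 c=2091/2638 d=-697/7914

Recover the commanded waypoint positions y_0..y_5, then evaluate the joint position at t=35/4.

y_0=3 y_1=-2 y_2=-4 y_3=1 y_4=0 y_5=1
S(35/4) = -89525/168832

y_0 = S_0(0) = a_0 = 3
y_1 = S_1(0) = a_1 = -2
y_2 = S_2(0) = a_2 = -4
y_3 = S_3(0) = a_3 = 1
y_4 = S_4(0) = a_4 = 0
y_5 = S_4(3) = 1
t_q=35/4 is in segment 4 (τ=3/4); S_4(τ)=-89525/168832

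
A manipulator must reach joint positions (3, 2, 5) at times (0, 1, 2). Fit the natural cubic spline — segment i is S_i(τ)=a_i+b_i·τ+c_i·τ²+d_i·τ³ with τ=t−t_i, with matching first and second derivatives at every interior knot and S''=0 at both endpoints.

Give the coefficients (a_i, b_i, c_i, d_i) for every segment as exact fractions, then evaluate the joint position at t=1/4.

  seg 0: a=3 b=-2 c=0 d=1
  seg 1: a=2 b=1 c=3 d=-1
S(1/4) = 161/64

Δ: Δ0=-1, Δ1=3
row 1: diag=4, rhs=24; c'=1/4, d'=6
back: M1=6
M: M0=0, M1=6, M2=0
seg 0: a=3, c=M0/2=0, d=(M1−M0)/(6·1)=1, b=Δ0−h0·(2M0+M1)/6=-2
seg 1: a=2, c=M1/2=3, d=(M2−M1)/(6·1)=-1, b=Δ1−h1·(2M1+M2)/6=1
t_q=1/4 → seg 0, τ=1/4; S=3+-2·τ+0·τ²+1·τ³=161/64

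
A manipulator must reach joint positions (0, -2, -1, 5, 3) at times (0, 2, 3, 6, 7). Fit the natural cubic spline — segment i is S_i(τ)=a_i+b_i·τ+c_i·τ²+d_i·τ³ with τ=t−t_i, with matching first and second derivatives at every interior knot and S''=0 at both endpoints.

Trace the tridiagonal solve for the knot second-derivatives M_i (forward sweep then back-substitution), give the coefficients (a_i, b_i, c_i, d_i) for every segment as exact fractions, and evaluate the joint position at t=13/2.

  seg 0: a=0 b=-251/161 c=0 d=45/322
  seg 1: a=-2 b=19/161 c=135/161 d=1/23
  seg 2: a=-1 b=310/161 c=156/161 d=-152/483
  seg 3: a=5 b=-122/161 c=-300/161 d=100/161
S(13/2) = 1363/322

Δ: Δ0=-1, Δ1=1, Δ2=2, Δ3=-2
row 1: diag=6, rhs=12; c'=1/6, d'=2
row 2: denom=8−1·1/6=47/6; d'=(6−1·2)/(47/6)=24/47
row 3: denom=8−3·18/47=322/47; d'=(-24−3·24/47)/(322/47)=-600/161
back: M3=-600/161
back: M2=24/47−18/47·-600/161=312/161
back: M1=2−1/6·312/161=270/161
M: M0=0, M1=270/161, M2=312/161, M3=-600/161, M4=0
seg 0: a=0, c=M0/2=0, d=(M1−M0)/(6·2)=45/322, b=Δ0−h0·(2M0+M1)/6=-251/161
seg 1: a=-2, c=M1/2=135/161, d=(M2−M1)/(6·1)=1/23, b=Δ1−h1·(2M1+M2)/6=19/161
seg 2: a=-1, c=M2/2=156/161, d=(M3−M2)/(6·3)=-152/483, b=Δ2−h2·(2M2+M3)/6=310/161
seg 3: a=5, c=M3/2=-300/161, d=(M4−M3)/(6·1)=100/161, b=Δ3−h3·(2M3+M4)/6=-122/161
t_q=13/2 → seg 3, τ=1/2; S=5+-122/161·τ+-300/161·τ²+100/161·τ³=1363/322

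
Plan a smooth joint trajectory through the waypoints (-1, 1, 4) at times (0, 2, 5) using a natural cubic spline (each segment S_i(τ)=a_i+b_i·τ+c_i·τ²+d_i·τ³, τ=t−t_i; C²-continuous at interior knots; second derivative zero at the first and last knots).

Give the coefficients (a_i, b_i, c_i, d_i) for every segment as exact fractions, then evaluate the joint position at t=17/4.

  seg 0: a=-1 b=1 c=0 d=0
  seg 1: a=1 b=1 c=0 d=0
S(17/4) = 13/4

Δ: Δ0=1, Δ1=1
row 1: diag=10, rhs=0; c'=3/10, d'=0
back: M1=0
M: M0=0, M1=0, M2=0
seg 0: a=-1, c=M0/2=0, d=(M1−M0)/(6·2)=0, b=Δ0−h0·(2M0+M1)/6=1
seg 1: a=1, c=M1/2=0, d=(M2−M1)/(6·3)=0, b=Δ1−h1·(2M1+M2)/6=1
t_q=17/4 → seg 1, τ=9/4; S=1+1·τ+0·τ²+0·τ³=13/4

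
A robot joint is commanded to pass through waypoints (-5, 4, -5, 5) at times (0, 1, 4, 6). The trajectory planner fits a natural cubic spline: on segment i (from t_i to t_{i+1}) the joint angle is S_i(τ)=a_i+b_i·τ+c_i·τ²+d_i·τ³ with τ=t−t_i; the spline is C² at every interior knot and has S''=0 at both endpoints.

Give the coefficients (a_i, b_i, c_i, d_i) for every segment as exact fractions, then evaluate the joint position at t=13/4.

Δ: Δ0=9, Δ1=-3, Δ2=5
row 1: diag=8, rhs=-72; c'=3/8, d'=-9
row 2: denom=10−3·3/8=71/8; d'=(48−3·-9)/(71/8)=600/71
back: M2=600/71
back: M1=-9−3/8·600/71=-864/71
M: M0=0, M1=-864/71, M2=600/71, M3=0
seg 0: a=-5, c=M0/2=0, d=(M1−M0)/(6·1)=-144/71, b=Δ0−h0·(2M0+M1)/6=783/71
seg 1: a=4, c=M1/2=-432/71, d=(M2−M1)/(6·3)=244/213, b=Δ1−h1·(2M1+M2)/6=351/71
seg 2: a=-5, c=M2/2=300/71, d=(M3−M2)/(6·2)=-50/71, b=Δ2−h2·(2M2+M3)/6=-45/71
t_q=13/4 → seg 1, τ=9/4; S=4+351/71·τ+-432/71·τ²+244/213·τ³=-2989/1136

  seg 0: a=-5 b=783/71 c=0 d=-144/71
  seg 1: a=4 b=351/71 c=-432/71 d=244/213
  seg 2: a=-5 b=-45/71 c=300/71 d=-50/71
S(13/4) = -2989/1136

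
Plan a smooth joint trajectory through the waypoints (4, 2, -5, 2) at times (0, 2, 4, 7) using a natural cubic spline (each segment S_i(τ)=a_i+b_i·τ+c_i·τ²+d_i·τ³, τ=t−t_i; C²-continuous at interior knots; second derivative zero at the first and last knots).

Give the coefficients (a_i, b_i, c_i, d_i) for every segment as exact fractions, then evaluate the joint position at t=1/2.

Δ: Δ0=-1, Δ1=-7/2, Δ2=7/3
row 1: diag=8, rhs=-15; c'=1/4, d'=-15/8
row 2: denom=10−2·1/4=19/2; d'=(35−2·-15/8)/(19/2)=155/38
back: M2=155/38
back: M1=-15/8−1/4·155/38=-55/19
M: M0=0, M1=-55/19, M2=155/38, M3=0
seg 0: a=4, c=M0/2=0, d=(M1−M0)/(6·2)=-55/228, b=Δ0−h0·(2M0+M1)/6=-2/57
seg 1: a=2, c=M1/2=-55/38, d=(M2−M1)/(6·2)=265/456, b=Δ1−h1·(2M1+M2)/6=-167/57
seg 2: a=-5, c=M2/2=155/76, d=(M3−M2)/(6·3)=-155/684, b=Δ2−h2·(2M2+M3)/6=-199/114
t_q=1/2 → seg 0, τ=1/2; S=4+-2/57·τ+0·τ²+-55/228·τ³=2403/608

  seg 0: a=4 b=-2/57 c=0 d=-55/228
  seg 1: a=2 b=-167/57 c=-55/38 d=265/456
  seg 2: a=-5 b=-199/114 c=155/76 d=-155/684
S(1/2) = 2403/608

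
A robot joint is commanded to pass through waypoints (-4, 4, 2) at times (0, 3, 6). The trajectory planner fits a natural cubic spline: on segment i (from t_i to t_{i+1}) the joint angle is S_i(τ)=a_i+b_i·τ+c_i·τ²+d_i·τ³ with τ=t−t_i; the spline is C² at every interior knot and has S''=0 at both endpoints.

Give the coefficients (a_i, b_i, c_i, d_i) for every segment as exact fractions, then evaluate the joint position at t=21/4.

  seg 0: a=-4 b=7/2 c=0 d=-5/54
  seg 1: a=4 b=1 c=-5/6 d=5/54
S(21/4) = 395/128

Δ: Δ0=8/3, Δ1=-2/3
row 1: diag=12, rhs=-20; c'=1/4, d'=-5/3
back: M1=-5/3
M: M0=0, M1=-5/3, M2=0
seg 0: a=-4, c=M0/2=0, d=(M1−M0)/(6·3)=-5/54, b=Δ0−h0·(2M0+M1)/6=7/2
seg 1: a=4, c=M1/2=-5/6, d=(M2−M1)/(6·3)=5/54, b=Δ1−h1·(2M1+M2)/6=1
t_q=21/4 → seg 1, τ=9/4; S=4+1·τ+-5/6·τ²+5/54·τ³=395/128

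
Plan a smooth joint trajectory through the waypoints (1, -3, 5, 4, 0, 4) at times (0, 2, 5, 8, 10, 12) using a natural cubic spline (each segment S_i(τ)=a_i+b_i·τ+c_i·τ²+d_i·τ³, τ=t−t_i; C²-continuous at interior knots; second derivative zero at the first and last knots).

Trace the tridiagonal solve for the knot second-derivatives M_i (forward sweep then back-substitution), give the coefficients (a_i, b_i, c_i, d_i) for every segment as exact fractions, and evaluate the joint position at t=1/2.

  seg 0: a=1 b=-6064/1929 c=0 d=1103/3858
  seg 1: a=-3 b=554/1929 c=1103/643 d=-593/1929
  seg 2: a=5 b=4397/1929 c=-676/643 d=116/1929
  seg 3: a=4 b=-4639/1929 c=-328/643 d=2749/7716
  seg 4: a=0 b=-328/1929 c=2093/1286 d=-2093/7716
S(1/2) = -5515/10288

Δ: Δ0=-2, Δ1=8/3, Δ2=-1/3, Δ3=-2, Δ4=2
row 1: diag=10, rhs=28; c'=3/10, d'=14/5
row 2: denom=12−3·3/10=111/10; d'=(-18−3·14/5)/(111/10)=-88/37
row 3: denom=10−3·10/37=340/37; d'=(-10−3·-88/37)/(340/37)=-53/170
row 4: denom=8−2·37/170=643/85; d'=(24−2·-53/170)/(643/85)=2093/643
back: M4=2093/643
back: M3=-53/170−37/170·2093/643=-656/643
back: M2=-88/37−10/37·-656/643=-1352/643
back: M1=14/5−3/10·-1352/643=2206/643
M: M0=0, M1=2206/643, M2=-1352/643, M3=-656/643, M4=2093/643, M5=0
seg 0: a=1, c=M0/2=0, d=(M1−M0)/(6·2)=1103/3858, b=Δ0−h0·(2M0+M1)/6=-6064/1929
seg 1: a=-3, c=M1/2=1103/643, d=(M2−M1)/(6·3)=-593/1929, b=Δ1−h1·(2M1+M2)/6=554/1929
seg 2: a=5, c=M2/2=-676/643, d=(M3−M2)/(6·3)=116/1929, b=Δ2−h2·(2M2+M3)/6=4397/1929
seg 3: a=4, c=M3/2=-328/643, d=(M4−M3)/(6·2)=2749/7716, b=Δ3−h3·(2M3+M4)/6=-4639/1929
seg 4: a=0, c=M4/2=2093/1286, d=(M5−M4)/(6·2)=-2093/7716, b=Δ4−h4·(2M4+M5)/6=-328/1929
t_q=1/2 → seg 0, τ=1/2; S=1+-6064/1929·τ+0·τ²+1103/3858·τ³=-5515/10288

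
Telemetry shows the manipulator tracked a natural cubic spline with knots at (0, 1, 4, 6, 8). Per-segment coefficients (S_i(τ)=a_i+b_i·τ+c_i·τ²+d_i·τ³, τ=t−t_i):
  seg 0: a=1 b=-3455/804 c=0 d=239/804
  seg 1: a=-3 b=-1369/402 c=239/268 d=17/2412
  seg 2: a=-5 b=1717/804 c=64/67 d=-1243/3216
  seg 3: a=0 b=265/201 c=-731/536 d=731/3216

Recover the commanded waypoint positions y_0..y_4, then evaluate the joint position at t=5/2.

y_0=1 y_1=-3 y_2=-5 y_3=0 y_4=-1
S(5/2) = -13031/2144

y_0 = S_0(0) = a_0 = 1
y_1 = S_1(0) = a_1 = -3
y_2 = S_2(0) = a_2 = -5
y_3 = S_3(0) = a_3 = 0
y_4 = S_3(2) = -1
t_q=5/2 is in segment 1 (τ=3/2); S_1(τ)=-13031/2144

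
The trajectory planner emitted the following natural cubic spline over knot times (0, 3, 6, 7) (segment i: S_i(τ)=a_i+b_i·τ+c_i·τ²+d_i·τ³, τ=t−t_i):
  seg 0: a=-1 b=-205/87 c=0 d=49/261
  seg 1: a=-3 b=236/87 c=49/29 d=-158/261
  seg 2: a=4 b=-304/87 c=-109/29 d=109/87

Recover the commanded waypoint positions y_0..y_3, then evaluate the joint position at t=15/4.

y_0 = S_0(0) = a_0 = -1
y_1 = S_1(0) = a_1 = -3
y_2 = S_2(0) = a_2 = 4
y_3 = S_2(1) = -2
t_q=15/4 is in segment 1 (τ=3/4); S_1(τ)=-251/928

y_0=-1 y_1=-3 y_2=4 y_3=-2
S(15/4) = -251/928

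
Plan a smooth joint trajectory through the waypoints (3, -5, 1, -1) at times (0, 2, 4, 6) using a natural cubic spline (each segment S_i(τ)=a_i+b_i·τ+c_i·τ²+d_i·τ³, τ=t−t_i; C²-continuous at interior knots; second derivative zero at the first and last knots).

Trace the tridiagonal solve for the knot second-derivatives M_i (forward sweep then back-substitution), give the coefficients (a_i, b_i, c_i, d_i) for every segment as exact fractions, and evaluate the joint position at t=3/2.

Δ: Δ0=-4, Δ1=3, Δ2=-1
row 1: diag=8, rhs=42; c'=1/4, d'=21/4
row 2: denom=8−2·1/4=15/2; d'=(-24−2·21/4)/(15/2)=-23/5
back: M2=-23/5
back: M1=21/4−1/4·-23/5=32/5
M: M0=0, M1=32/5, M2=-23/5, M3=0
seg 0: a=3, c=M0/2=0, d=(M1−M0)/(6·2)=8/15, b=Δ0−h0·(2M0+M1)/6=-92/15
seg 1: a=-5, c=M1/2=16/5, d=(M2−M1)/(6·2)=-11/12, b=Δ1−h1·(2M1+M2)/6=4/15
seg 2: a=1, c=M2/2=-23/10, d=(M3−M2)/(6·2)=23/60, b=Δ2−h2·(2M2+M3)/6=31/15
t_q=3/2 → seg 0, τ=3/2; S=3+-92/15·τ+0·τ²+8/15·τ³=-22/5

  seg 0: a=3 b=-92/15 c=0 d=8/15
  seg 1: a=-5 b=4/15 c=16/5 d=-11/12
  seg 2: a=1 b=31/15 c=-23/10 d=23/60
S(3/2) = -22/5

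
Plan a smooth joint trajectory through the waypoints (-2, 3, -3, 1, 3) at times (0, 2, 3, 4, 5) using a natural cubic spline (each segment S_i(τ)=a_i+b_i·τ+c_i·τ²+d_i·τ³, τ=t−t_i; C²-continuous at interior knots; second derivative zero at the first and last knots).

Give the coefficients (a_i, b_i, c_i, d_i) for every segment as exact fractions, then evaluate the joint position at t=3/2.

  seg 0: a=-2 b=277/43 c=0 d=-339/344
  seg 1: a=3 b=-463/86 c=-1017/172 d=911/172
  seg 2: a=-3 b=-227/172 c=429/43 d=-801/172
  seg 3: a=1 b=401/86 c=-687/172 d=229/172
S(3/2) = 11935/2752

Δ: Δ0=5/2, Δ1=-6, Δ2=4, Δ3=2
row 1: diag=6, rhs=-51; c'=1/6, d'=-17/2
row 2: denom=4−1·1/6=23/6; d'=(60−1·-17/2)/(23/6)=411/23
row 3: denom=4−1·6/23=86/23; d'=(-12−1·411/23)/(86/23)=-687/86
back: M3=-687/86
back: M2=411/23−6/23·-687/86=858/43
back: M1=-17/2−1/6·858/43=-1017/86
M: M0=0, M1=-1017/86, M2=858/43, M3=-687/86, M4=0
seg 0: a=-2, c=M0/2=0, d=(M1−M0)/(6·2)=-339/344, b=Δ0−h0·(2M0+M1)/6=277/43
seg 1: a=3, c=M1/2=-1017/172, d=(M2−M1)/(6·1)=911/172, b=Δ1−h1·(2M1+M2)/6=-463/86
seg 2: a=-3, c=M2/2=429/43, d=(M3−M2)/(6·1)=-801/172, b=Δ2−h2·(2M2+M3)/6=-227/172
seg 3: a=1, c=M3/2=-687/172, d=(M4−M3)/(6·1)=229/172, b=Δ3−h3·(2M3+M4)/6=401/86
t_q=3/2 → seg 0, τ=3/2; S=-2+277/43·τ+0·τ²+-339/344·τ³=11935/2752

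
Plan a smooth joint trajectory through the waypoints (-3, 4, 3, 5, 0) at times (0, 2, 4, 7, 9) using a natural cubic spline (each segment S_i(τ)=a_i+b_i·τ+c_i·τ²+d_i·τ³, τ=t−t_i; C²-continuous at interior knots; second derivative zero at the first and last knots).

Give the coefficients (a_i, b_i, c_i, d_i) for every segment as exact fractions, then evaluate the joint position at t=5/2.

  seg 0: a=-3 b=4831/1032 c=0 d=-1219/4128
  seg 1: a=4 b=587/516 c=-1219/688 d=1967/4128
  seg 2: a=3 b=-239/1032 c=187/172 d=-271/1032
  seg 3: a=5 b=-103/129 c=-439/344 d=439/2064
S(5/2) = 46073/11008

Δ: Δ0=7/2, Δ1=-1/2, Δ2=2/3, Δ3=-5/2
row 1: diag=8, rhs=-24; c'=1/4, d'=-3
row 2: denom=10−2·1/4=19/2; d'=(7−2·-3)/(19/2)=26/19
row 3: denom=10−3·6/19=172/19; d'=(-19−3·26/19)/(172/19)=-439/172
back: M3=-439/172
back: M2=26/19−6/19·-439/172=187/86
back: M1=-3−1/4·187/86=-1219/344
M: M0=0, M1=-1219/344, M2=187/86, M3=-439/172, M4=0
seg 0: a=-3, c=M0/2=0, d=(M1−M0)/(6·2)=-1219/4128, b=Δ0−h0·(2M0+M1)/6=4831/1032
seg 1: a=4, c=M1/2=-1219/688, d=(M2−M1)/(6·2)=1967/4128, b=Δ1−h1·(2M1+M2)/6=587/516
seg 2: a=3, c=M2/2=187/172, d=(M3−M2)/(6·3)=-271/1032, b=Δ2−h2·(2M2+M3)/6=-239/1032
seg 3: a=5, c=M3/2=-439/344, d=(M4−M3)/(6·2)=439/2064, b=Δ3−h3·(2M3+M4)/6=-103/129
t_q=5/2 → seg 1, τ=1/2; S=4+587/516·τ+-1219/688·τ²+1967/4128·τ³=46073/11008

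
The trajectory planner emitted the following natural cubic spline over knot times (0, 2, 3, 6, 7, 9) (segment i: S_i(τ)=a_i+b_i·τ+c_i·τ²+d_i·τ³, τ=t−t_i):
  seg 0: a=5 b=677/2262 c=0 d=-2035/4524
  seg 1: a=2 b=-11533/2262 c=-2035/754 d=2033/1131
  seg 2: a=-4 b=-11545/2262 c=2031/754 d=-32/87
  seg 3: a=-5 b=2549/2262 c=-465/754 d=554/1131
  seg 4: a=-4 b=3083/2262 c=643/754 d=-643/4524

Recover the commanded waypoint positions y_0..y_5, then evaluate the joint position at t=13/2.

y_0 = S_0(0) = a_0 = 5
y_1 = S_1(0) = a_1 = 2
y_2 = S_2(0) = a_2 = -4
y_3 = S_3(0) = a_3 = -5
y_4 = S_4(0) = a_4 = -4
y_5 = S_4(2) = 1
t_q=13/2 is in segment 3 (τ=1/2); S_3(τ)=-13661/3016

y_0=5 y_1=2 y_2=-4 y_3=-5 y_4=-4 y_5=1
S(13/2) = -13661/3016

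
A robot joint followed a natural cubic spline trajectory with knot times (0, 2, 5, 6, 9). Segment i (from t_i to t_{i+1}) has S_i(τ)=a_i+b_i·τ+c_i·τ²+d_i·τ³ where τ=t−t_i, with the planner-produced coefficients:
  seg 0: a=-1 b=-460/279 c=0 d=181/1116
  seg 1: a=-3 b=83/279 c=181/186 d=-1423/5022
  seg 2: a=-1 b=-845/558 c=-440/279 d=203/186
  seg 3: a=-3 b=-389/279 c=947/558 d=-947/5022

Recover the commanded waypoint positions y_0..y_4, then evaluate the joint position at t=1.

y_0=-1 y_1=-3 y_2=-1 y_3=-3 y_4=3
S(1) = -925/372

y_0 = S_0(0) = a_0 = -1
y_1 = S_1(0) = a_1 = -3
y_2 = S_2(0) = a_2 = -1
y_3 = S_3(0) = a_3 = -3
y_4 = S_3(3) = 3
t_q=1 is in segment 0 (τ=1); S_0(τ)=-925/372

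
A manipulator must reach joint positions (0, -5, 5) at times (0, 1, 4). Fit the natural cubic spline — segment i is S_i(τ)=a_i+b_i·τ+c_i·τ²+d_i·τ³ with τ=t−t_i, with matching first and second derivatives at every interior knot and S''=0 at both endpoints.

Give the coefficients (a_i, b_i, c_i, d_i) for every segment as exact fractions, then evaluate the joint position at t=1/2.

Δ: Δ0=-5, Δ1=10/3
row 1: diag=8, rhs=50; c'=3/8, d'=25/4
back: M1=25/4
M: M0=0, M1=25/4, M2=0
seg 0: a=0, c=M0/2=0, d=(M1−M0)/(6·1)=25/24, b=Δ0−h0·(2M0+M1)/6=-145/24
seg 1: a=-5, c=M1/2=25/8, d=(M2−M1)/(6·3)=-25/72, b=Δ1−h1·(2M1+M2)/6=-35/12
t_q=1/2 → seg 0, τ=1/2; S=0+-145/24·τ+0·τ²+25/24·τ³=-185/64

  seg 0: a=0 b=-145/24 c=0 d=25/24
  seg 1: a=-5 b=-35/12 c=25/8 d=-25/72
S(1/2) = -185/64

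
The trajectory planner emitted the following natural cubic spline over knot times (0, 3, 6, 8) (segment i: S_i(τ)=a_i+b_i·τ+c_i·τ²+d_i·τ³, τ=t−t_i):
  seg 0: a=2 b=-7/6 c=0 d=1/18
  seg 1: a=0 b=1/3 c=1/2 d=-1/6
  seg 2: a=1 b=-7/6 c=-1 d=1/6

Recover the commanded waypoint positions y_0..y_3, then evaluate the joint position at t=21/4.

y_0 = S_0(0) = a_0 = 2
y_1 = S_1(0) = a_1 = 0
y_2 = S_2(0) = a_2 = 1
y_3 = S_2(2) = -4
t_q=21/4 is in segment 1 (τ=9/4); S_1(τ)=177/128

y_0=2 y_1=0 y_2=1 y_3=-4
S(21/4) = 177/128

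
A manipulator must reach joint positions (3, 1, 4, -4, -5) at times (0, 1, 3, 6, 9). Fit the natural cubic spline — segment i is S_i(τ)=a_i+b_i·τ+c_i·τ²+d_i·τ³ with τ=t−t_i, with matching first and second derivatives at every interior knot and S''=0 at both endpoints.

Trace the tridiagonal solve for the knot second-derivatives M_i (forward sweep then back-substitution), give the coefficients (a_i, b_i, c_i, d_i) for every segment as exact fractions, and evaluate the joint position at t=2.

Δ: Δ0=-2, Δ1=3/2, Δ2=-8/3, Δ3=-1/3
row 1: diag=6, rhs=21; c'=1/3, d'=7/2
row 2: denom=10−2·1/3=28/3; d'=(-25−2·7/2)/(28/3)=-24/7
row 3: denom=12−3·9/28=309/28; d'=(14−3·-24/7)/(309/28)=680/309
back: M3=680/309
back: M2=-24/7−9/28·680/309=-426/103
back: M1=7/2−1/3·-426/103=1005/206
M: M0=0, M1=1005/206, M2=-426/103, M3=680/309, M4=0
seg 0: a=3, c=M0/2=0, d=(M1−M0)/(6·1)=335/412, b=Δ0−h0·(2M0+M1)/6=-1159/412
seg 1: a=1, c=M1/2=1005/412, d=(M2−M1)/(6·2)=-619/824, b=Δ1−h1·(2M1+M2)/6=-77/206
seg 2: a=4, c=M2/2=-213/103, d=(M3−M2)/(6·3)=979/2781, b=Δ2−h2·(2M2+M3)/6=38/103
seg 3: a=-4, c=M3/2=340/309, d=(M4−M3)/(6·3)=-340/2781, b=Δ3−h3·(2M3+M4)/6=-261/103
t_q=2 → seg 1, τ=1; S=1+-77/206·τ+1005/412·τ²+-619/824·τ³=1907/824

  seg 0: a=3 b=-1159/412 c=0 d=335/412
  seg 1: a=1 b=-77/206 c=1005/412 d=-619/824
  seg 2: a=4 b=38/103 c=-213/103 d=979/2781
  seg 3: a=-4 b=-261/103 c=340/309 d=-340/2781
S(2) = 1907/824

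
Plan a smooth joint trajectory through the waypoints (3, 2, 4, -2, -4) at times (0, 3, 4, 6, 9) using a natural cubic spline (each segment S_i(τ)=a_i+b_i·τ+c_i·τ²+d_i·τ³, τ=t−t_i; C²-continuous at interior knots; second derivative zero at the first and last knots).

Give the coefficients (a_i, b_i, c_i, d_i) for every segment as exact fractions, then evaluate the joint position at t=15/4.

  seg 0: a=3 b=-117/73 c=0 d=278/1971
  seg 1: a=2 b=161/73 c=278/219 d=-323/219
  seg 2: a=4 b=70/219 c=-691/219 d=655/876
  seg 3: a=-2 b=-243/73 c=583/438 d=-583/3942
S(15/4) = 17501/4672

Δ: Δ0=-1/3, Δ1=2, Δ2=-3, Δ3=-2/3
row 1: diag=8, rhs=14; c'=1/8, d'=7/4
row 2: denom=6−1·1/8=47/8; d'=(-30−1·7/4)/(47/8)=-254/47
row 3: denom=10−2·16/47=438/47; d'=(14−2·-254/47)/(438/47)=583/219
back: M3=583/219
back: M2=-254/47−16/47·583/219=-1382/219
back: M1=7/4−1/8·-1382/219=556/219
M: M0=0, M1=556/219, M2=-1382/219, M3=583/219, M4=0
seg 0: a=3, c=M0/2=0, d=(M1−M0)/(6·3)=278/1971, b=Δ0−h0·(2M0+M1)/6=-117/73
seg 1: a=2, c=M1/2=278/219, d=(M2−M1)/(6·1)=-323/219, b=Δ1−h1·(2M1+M2)/6=161/73
seg 2: a=4, c=M2/2=-691/219, d=(M3−M2)/(6·2)=655/876, b=Δ2−h2·(2M2+M3)/6=70/219
seg 3: a=-2, c=M3/2=583/438, d=(M4−M3)/(6·3)=-583/3942, b=Δ3−h3·(2M3+M4)/6=-243/73
t_q=15/4 → seg 1, τ=3/4; S=2+161/73·τ+278/219·τ²+-323/219·τ³=17501/4672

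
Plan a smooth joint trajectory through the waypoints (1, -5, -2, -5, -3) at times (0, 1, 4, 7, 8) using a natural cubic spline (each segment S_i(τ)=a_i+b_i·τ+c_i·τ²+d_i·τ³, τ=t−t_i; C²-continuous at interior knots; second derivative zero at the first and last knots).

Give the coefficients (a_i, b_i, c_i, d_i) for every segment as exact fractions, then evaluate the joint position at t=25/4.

Δ: Δ0=-6, Δ1=1, Δ2=-1, Δ3=2
row 1: diag=8, rhs=42; c'=3/8, d'=21/4
row 2: denom=12−3·3/8=87/8; d'=(-12−3·21/4)/(87/8)=-74/29
row 3: denom=8−3·8/29=208/29; d'=(18−3·-74/29)/(208/29)=93/26
back: M3=93/26
back: M2=-74/29−8/29·93/26=-46/13
back: M1=21/4−3/8·-46/13=171/26
M: M0=0, M1=171/26, M2=-46/13, M3=93/26, M4=0
seg 0: a=1, c=M0/2=0, d=(M1−M0)/(6·1)=57/52, b=Δ0−h0·(2M0+M1)/6=-369/52
seg 1: a=-5, c=M1/2=171/52, d=(M2−M1)/(6·3)=-263/468, b=Δ1−h1·(2M1+M2)/6=-99/26
seg 2: a=-2, c=M2/2=-23/13, d=(M3−M2)/(6·3)=185/468, b=Δ2−h2·(2M2+M3)/6=3/4
seg 3: a=-5, c=M3/2=93/52, d=(M4−M3)/(6·1)=-31/52, b=Δ3−h3·(2M3+M4)/6=21/26
t_q=25/4 → seg 2, τ=9/4; S=-2+3/4·τ+-23/13·τ²+185/468·τ³=-15863/3328

  seg 0: a=1 b=-369/52 c=0 d=57/52
  seg 1: a=-5 b=-99/26 c=171/52 d=-263/468
  seg 2: a=-2 b=3/4 c=-23/13 d=185/468
  seg 3: a=-5 b=21/26 c=93/52 d=-31/52
S(25/4) = -15863/3328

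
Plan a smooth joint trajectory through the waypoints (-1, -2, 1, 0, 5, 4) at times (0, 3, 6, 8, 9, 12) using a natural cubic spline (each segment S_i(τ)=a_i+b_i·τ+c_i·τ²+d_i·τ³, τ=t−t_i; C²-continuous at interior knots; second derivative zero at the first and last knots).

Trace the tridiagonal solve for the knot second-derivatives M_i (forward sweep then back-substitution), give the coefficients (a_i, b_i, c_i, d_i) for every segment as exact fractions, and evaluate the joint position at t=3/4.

Δ: Δ0=-1/3, Δ1=1, Δ2=-1/2, Δ3=5, Δ4=-1/3
row 1: diag=12, rhs=8; c'=1/4, d'=2/3
row 2: denom=10−3·1/4=37/4; d'=(-9−3·2/3)/(37/4)=-44/37
row 3: denom=6−2·8/37=206/37; d'=(33−2·-44/37)/(206/37)=1309/206
row 4: denom=8−1·37/206=1611/206; d'=(-32−1·1309/206)/(1611/206)=-7901/1611
back: M4=-7901/1611
back: M3=1309/206−37/206·-7901/1611=11656/1611
back: M2=-44/37−8/37·11656/1611=-4436/1611
back: M1=2/3−1/4·-4436/1611=2183/1611
M: M0=0, M1=2183/1611, M2=-4436/1611, M3=11656/1611, M4=-7901/1611, M5=0
seg 0: a=-1, c=M0/2=0, d=(M1−M0)/(6·3)=2183/28998, b=Δ0−h0·(2M0+M1)/6=-3257/3222
seg 1: a=-2, c=M1/2=2183/3222, d=(M2−M1)/(6·3)=-6619/28998, b=Δ1−h1·(2M1+M2)/6=1646/1611
seg 2: a=1, c=M2/2=-2218/1611, d=(M3−M2)/(6·2)=149/179, b=Δ2−h2·(2M2+M3)/6=-3467/3222
seg 3: a=0, c=M3/2=5828/1611, d=(M4−M3)/(6·1)=-2173/1074, b=Δ3−h3·(2M3+M4)/6=10973/3222
seg 4: a=5, c=M4/2=-7901/3222, d=(M5−M4)/(6·3)=7901/28998, b=Δ4−h4·(2M4+M5)/6=7364/1611
t_q=3/4 → seg 0, τ=3/4; S=-1+-3257/3222·τ+0·τ²+2183/28998·τ³=-39555/22912

  seg 0: a=-1 b=-3257/3222 c=0 d=2183/28998
  seg 1: a=-2 b=1646/1611 c=2183/3222 d=-6619/28998
  seg 2: a=1 b=-3467/3222 c=-2218/1611 d=149/179
  seg 3: a=0 b=10973/3222 c=5828/1611 d=-2173/1074
  seg 4: a=5 b=7364/1611 c=-7901/3222 d=7901/28998
S(3/4) = -39555/22912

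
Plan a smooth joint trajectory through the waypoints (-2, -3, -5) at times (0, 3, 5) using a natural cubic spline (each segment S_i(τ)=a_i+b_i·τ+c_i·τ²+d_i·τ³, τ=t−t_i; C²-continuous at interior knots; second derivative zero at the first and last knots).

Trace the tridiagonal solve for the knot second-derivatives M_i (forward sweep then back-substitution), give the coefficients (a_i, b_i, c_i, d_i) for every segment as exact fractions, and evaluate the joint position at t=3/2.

  seg 0: a=-2 b=-2/15 c=0 d=-1/45
  seg 1: a=-3 b=-11/15 c=-1/5 d=1/30
S(3/2) = -91/40

Δ: Δ0=-1/3, Δ1=-1
row 1: diag=10, rhs=-4; c'=1/5, d'=-2/5
back: M1=-2/5
M: M0=0, M1=-2/5, M2=0
seg 0: a=-2, c=M0/2=0, d=(M1−M0)/(6·3)=-1/45, b=Δ0−h0·(2M0+M1)/6=-2/15
seg 1: a=-3, c=M1/2=-1/5, d=(M2−M1)/(6·2)=1/30, b=Δ1−h1·(2M1+M2)/6=-11/15
t_q=3/2 → seg 0, τ=3/2; S=-2+-2/15·τ+0·τ²+-1/45·τ³=-91/40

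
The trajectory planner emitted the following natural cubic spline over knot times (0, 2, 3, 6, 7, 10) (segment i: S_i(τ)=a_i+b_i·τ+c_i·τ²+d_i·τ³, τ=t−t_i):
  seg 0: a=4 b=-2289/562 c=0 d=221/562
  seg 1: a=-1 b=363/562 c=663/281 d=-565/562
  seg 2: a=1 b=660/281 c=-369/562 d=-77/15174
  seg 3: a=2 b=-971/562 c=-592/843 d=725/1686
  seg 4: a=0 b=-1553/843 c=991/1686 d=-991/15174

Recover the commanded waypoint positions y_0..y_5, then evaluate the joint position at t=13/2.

y_0 = S_0(0) = a_0 = 4
y_1 = S_1(0) = a_1 = -1
y_2 = S_2(0) = a_2 = 1
y_3 = S_3(0) = a_3 = 2
y_4 = S_4(0) = a_4 = 0
y_5 = S_4(3) = -2
t_q=13/2 is in segment 3 (τ=1/2); S_3(τ)=13681/13488

y_0=4 y_1=-1 y_2=1 y_3=2 y_4=0 y_5=-2
S(13/2) = 13681/13488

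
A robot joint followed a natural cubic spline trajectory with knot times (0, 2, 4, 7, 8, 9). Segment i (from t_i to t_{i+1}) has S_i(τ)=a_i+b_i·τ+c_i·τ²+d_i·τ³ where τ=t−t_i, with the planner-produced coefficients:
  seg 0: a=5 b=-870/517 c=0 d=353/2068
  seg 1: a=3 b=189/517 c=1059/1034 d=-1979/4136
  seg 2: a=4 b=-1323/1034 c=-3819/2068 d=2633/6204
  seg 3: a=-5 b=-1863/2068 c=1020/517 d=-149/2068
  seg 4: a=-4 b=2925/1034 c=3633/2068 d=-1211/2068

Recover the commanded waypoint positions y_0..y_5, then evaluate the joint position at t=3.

y_0 = S_0(0) = a_0 = 5
y_1 = S_1(0) = a_1 = 3
y_2 = S_2(0) = a_2 = 4
y_3 = S_3(0) = a_3 = -5
y_4 = S_4(0) = a_4 = -4
y_5 = S_4(1) = 0
t_q=3 is in segment 1 (τ=1); S_1(τ)=16177/4136

y_0=5 y_1=3 y_2=4 y_3=-5 y_4=-4 y_5=0
S(3) = 16177/4136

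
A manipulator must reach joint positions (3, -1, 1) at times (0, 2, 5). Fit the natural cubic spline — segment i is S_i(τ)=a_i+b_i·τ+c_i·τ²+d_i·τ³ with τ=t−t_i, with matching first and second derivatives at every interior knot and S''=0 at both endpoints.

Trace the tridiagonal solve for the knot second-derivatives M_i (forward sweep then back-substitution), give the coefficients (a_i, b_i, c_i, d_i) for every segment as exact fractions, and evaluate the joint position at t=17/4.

  seg 0: a=3 b=-38/15 c=0 d=2/15
  seg 1: a=-1 b=-14/15 c=4/5 d=-4/45
S(17/4) = -1/16

Δ: Δ0=-2, Δ1=2/3
row 1: diag=10, rhs=16; c'=3/10, d'=8/5
back: M1=8/5
M: M0=0, M1=8/5, M2=0
seg 0: a=3, c=M0/2=0, d=(M1−M0)/(6·2)=2/15, b=Δ0−h0·(2M0+M1)/6=-38/15
seg 1: a=-1, c=M1/2=4/5, d=(M2−M1)/(6·3)=-4/45, b=Δ1−h1·(2M1+M2)/6=-14/15
t_q=17/4 → seg 1, τ=9/4; S=-1+-14/15·τ+4/5·τ²+-4/45·τ³=-1/16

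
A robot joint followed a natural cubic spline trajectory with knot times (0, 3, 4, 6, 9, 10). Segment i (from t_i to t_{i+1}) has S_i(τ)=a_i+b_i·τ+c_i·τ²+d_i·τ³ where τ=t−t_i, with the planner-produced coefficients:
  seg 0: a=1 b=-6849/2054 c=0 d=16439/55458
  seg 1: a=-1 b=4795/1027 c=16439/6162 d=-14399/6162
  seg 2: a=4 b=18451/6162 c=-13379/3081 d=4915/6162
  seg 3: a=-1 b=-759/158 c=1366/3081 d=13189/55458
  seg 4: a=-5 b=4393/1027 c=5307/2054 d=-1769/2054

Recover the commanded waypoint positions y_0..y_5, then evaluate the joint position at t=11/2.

y_0=1 y_1=-1 y_2=4 y_3=-1 y_4=-5 y_5=1
S(11/2) = 23219/16432

y_0 = S_0(0) = a_0 = 1
y_1 = S_1(0) = a_1 = -1
y_2 = S_2(0) = a_2 = 4
y_3 = S_3(0) = a_3 = -1
y_4 = S_4(0) = a_4 = -5
y_5 = S_4(1) = 1
t_q=11/2 is in segment 2 (τ=3/2); S_2(τ)=23219/16432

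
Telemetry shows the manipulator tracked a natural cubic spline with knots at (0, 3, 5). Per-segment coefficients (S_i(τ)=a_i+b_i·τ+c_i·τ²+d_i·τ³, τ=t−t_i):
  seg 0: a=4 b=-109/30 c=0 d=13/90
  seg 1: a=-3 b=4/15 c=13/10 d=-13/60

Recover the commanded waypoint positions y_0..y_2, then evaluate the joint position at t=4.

y_0=4 y_1=-3 y_2=1
S(4) = -33/20

y_0 = S_0(0) = a_0 = 4
y_1 = S_1(0) = a_1 = -3
y_2 = S_1(2) = 1
t_q=4 is in segment 1 (τ=1); S_1(τ)=-33/20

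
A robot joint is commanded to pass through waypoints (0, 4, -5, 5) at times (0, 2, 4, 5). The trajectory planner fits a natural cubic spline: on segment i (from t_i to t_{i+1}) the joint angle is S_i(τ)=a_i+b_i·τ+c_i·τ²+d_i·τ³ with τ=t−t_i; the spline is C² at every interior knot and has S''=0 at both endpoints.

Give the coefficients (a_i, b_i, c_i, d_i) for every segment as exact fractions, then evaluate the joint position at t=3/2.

Δ: Δ0=2, Δ1=-9/2, Δ2=10
row 1: diag=8, rhs=-39; c'=1/4, d'=-39/8
row 2: denom=6−2·1/4=11/2; d'=(87−2·-39/8)/(11/2)=387/22
back: M2=387/22
back: M1=-39/8−1/4·387/22=-102/11
M: M0=0, M1=-102/11, M2=387/22, M3=0
seg 0: a=0, c=M0/2=0, d=(M1−M0)/(6·2)=-17/22, b=Δ0−h0·(2M0+M1)/6=56/11
seg 1: a=4, c=M1/2=-51/11, d=(M2−M1)/(6·2)=197/88, b=Δ1−h1·(2M1+M2)/6=-46/11
seg 2: a=-5, c=M2/2=387/44, d=(M3−M2)/(6·1)=-129/44, b=Δ2−h2·(2M2+M3)/6=91/22
t_q=3/2 → seg 0, τ=3/2; S=0+56/11·τ+0·τ²+-17/22·τ³=885/176

  seg 0: a=0 b=56/11 c=0 d=-17/22
  seg 1: a=4 b=-46/11 c=-51/11 d=197/88
  seg 2: a=-5 b=91/22 c=387/44 d=-129/44
S(3/2) = 885/176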